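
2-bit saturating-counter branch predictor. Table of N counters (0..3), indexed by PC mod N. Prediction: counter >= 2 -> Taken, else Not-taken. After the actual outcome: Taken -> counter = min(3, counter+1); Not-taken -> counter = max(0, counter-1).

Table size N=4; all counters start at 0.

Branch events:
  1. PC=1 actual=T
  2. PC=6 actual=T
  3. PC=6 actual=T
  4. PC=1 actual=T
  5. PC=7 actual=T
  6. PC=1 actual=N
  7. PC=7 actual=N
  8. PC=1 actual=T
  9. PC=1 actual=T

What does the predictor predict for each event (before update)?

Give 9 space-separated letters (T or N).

Ev 1: PC=1 idx=1 pred=N actual=T -> ctr[1]=1
Ev 2: PC=6 idx=2 pred=N actual=T -> ctr[2]=1
Ev 3: PC=6 idx=2 pred=N actual=T -> ctr[2]=2
Ev 4: PC=1 idx=1 pred=N actual=T -> ctr[1]=2
Ev 5: PC=7 idx=3 pred=N actual=T -> ctr[3]=1
Ev 6: PC=1 idx=1 pred=T actual=N -> ctr[1]=1
Ev 7: PC=7 idx=3 pred=N actual=N -> ctr[3]=0
Ev 8: PC=1 idx=1 pred=N actual=T -> ctr[1]=2
Ev 9: PC=1 idx=1 pred=T actual=T -> ctr[1]=3

Answer: N N N N N T N N T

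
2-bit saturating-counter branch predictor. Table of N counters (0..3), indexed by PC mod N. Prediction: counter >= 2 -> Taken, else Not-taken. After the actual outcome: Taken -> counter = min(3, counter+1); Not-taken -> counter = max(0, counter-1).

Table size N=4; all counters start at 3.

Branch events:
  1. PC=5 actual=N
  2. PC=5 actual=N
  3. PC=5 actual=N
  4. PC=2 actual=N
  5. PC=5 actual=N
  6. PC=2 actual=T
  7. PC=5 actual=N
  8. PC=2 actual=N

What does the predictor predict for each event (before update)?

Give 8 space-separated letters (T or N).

Ev 1: PC=5 idx=1 pred=T actual=N -> ctr[1]=2
Ev 2: PC=5 idx=1 pred=T actual=N -> ctr[1]=1
Ev 3: PC=5 idx=1 pred=N actual=N -> ctr[1]=0
Ev 4: PC=2 idx=2 pred=T actual=N -> ctr[2]=2
Ev 5: PC=5 idx=1 pred=N actual=N -> ctr[1]=0
Ev 6: PC=2 idx=2 pred=T actual=T -> ctr[2]=3
Ev 7: PC=5 idx=1 pred=N actual=N -> ctr[1]=0
Ev 8: PC=2 idx=2 pred=T actual=N -> ctr[2]=2

Answer: T T N T N T N T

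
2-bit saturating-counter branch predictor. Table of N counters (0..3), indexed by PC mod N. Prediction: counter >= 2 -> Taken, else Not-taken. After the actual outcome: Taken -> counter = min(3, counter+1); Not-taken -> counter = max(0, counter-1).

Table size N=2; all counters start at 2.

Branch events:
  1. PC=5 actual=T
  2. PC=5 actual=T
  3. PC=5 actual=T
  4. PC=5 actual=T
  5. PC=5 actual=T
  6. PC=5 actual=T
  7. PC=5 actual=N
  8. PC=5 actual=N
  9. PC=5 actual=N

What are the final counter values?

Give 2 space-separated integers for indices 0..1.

Answer: 2 0

Derivation:
Ev 1: PC=5 idx=1 pred=T actual=T -> ctr[1]=3
Ev 2: PC=5 idx=1 pred=T actual=T -> ctr[1]=3
Ev 3: PC=5 idx=1 pred=T actual=T -> ctr[1]=3
Ev 4: PC=5 idx=1 pred=T actual=T -> ctr[1]=3
Ev 5: PC=5 idx=1 pred=T actual=T -> ctr[1]=3
Ev 6: PC=5 idx=1 pred=T actual=T -> ctr[1]=3
Ev 7: PC=5 idx=1 pred=T actual=N -> ctr[1]=2
Ev 8: PC=5 idx=1 pred=T actual=N -> ctr[1]=1
Ev 9: PC=5 idx=1 pred=N actual=N -> ctr[1]=0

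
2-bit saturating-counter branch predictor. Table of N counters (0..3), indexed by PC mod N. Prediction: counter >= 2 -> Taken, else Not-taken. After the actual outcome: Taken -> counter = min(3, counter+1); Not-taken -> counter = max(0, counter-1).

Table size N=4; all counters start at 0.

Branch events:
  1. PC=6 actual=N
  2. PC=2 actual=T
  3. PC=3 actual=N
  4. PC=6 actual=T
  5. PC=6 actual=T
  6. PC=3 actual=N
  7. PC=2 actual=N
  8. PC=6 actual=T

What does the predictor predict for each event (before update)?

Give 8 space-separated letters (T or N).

Answer: N N N N T N T T

Derivation:
Ev 1: PC=6 idx=2 pred=N actual=N -> ctr[2]=0
Ev 2: PC=2 idx=2 pred=N actual=T -> ctr[2]=1
Ev 3: PC=3 idx=3 pred=N actual=N -> ctr[3]=0
Ev 4: PC=6 idx=2 pred=N actual=T -> ctr[2]=2
Ev 5: PC=6 idx=2 pred=T actual=T -> ctr[2]=3
Ev 6: PC=3 idx=3 pred=N actual=N -> ctr[3]=0
Ev 7: PC=2 idx=2 pred=T actual=N -> ctr[2]=2
Ev 8: PC=6 idx=2 pred=T actual=T -> ctr[2]=3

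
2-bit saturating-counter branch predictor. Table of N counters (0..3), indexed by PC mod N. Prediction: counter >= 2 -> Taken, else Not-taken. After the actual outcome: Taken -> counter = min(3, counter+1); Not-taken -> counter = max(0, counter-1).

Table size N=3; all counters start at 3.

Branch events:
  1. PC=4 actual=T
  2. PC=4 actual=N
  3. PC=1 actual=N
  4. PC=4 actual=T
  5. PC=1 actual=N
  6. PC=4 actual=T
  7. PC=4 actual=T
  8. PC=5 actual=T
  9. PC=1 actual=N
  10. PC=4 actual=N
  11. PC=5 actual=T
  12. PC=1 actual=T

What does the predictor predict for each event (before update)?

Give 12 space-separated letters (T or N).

Answer: T T T N T N T T T T T N

Derivation:
Ev 1: PC=4 idx=1 pred=T actual=T -> ctr[1]=3
Ev 2: PC=4 idx=1 pred=T actual=N -> ctr[1]=2
Ev 3: PC=1 idx=1 pred=T actual=N -> ctr[1]=1
Ev 4: PC=4 idx=1 pred=N actual=T -> ctr[1]=2
Ev 5: PC=1 idx=1 pred=T actual=N -> ctr[1]=1
Ev 6: PC=4 idx=1 pred=N actual=T -> ctr[1]=2
Ev 7: PC=4 idx=1 pred=T actual=T -> ctr[1]=3
Ev 8: PC=5 idx=2 pred=T actual=T -> ctr[2]=3
Ev 9: PC=1 idx=1 pred=T actual=N -> ctr[1]=2
Ev 10: PC=4 idx=1 pred=T actual=N -> ctr[1]=1
Ev 11: PC=5 idx=2 pred=T actual=T -> ctr[2]=3
Ev 12: PC=1 idx=1 pred=N actual=T -> ctr[1]=2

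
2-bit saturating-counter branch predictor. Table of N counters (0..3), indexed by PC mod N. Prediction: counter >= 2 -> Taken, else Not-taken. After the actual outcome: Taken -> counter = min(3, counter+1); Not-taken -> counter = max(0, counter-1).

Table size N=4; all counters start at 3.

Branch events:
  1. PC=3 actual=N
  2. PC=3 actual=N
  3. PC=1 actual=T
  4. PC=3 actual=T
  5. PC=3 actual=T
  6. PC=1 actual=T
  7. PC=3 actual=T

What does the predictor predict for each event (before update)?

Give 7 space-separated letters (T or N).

Answer: T T T N T T T

Derivation:
Ev 1: PC=3 idx=3 pred=T actual=N -> ctr[3]=2
Ev 2: PC=3 idx=3 pred=T actual=N -> ctr[3]=1
Ev 3: PC=1 idx=1 pred=T actual=T -> ctr[1]=3
Ev 4: PC=3 idx=3 pred=N actual=T -> ctr[3]=2
Ev 5: PC=3 idx=3 pred=T actual=T -> ctr[3]=3
Ev 6: PC=1 idx=1 pred=T actual=T -> ctr[1]=3
Ev 7: PC=3 idx=3 pred=T actual=T -> ctr[3]=3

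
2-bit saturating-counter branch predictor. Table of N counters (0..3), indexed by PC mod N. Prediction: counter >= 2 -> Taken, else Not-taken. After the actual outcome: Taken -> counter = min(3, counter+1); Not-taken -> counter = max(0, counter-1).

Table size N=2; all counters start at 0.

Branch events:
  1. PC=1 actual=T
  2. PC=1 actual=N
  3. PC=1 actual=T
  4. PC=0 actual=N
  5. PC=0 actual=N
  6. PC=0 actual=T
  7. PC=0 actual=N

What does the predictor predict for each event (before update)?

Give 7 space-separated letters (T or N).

Ev 1: PC=1 idx=1 pred=N actual=T -> ctr[1]=1
Ev 2: PC=1 idx=1 pred=N actual=N -> ctr[1]=0
Ev 3: PC=1 idx=1 pred=N actual=T -> ctr[1]=1
Ev 4: PC=0 idx=0 pred=N actual=N -> ctr[0]=0
Ev 5: PC=0 idx=0 pred=N actual=N -> ctr[0]=0
Ev 6: PC=0 idx=0 pred=N actual=T -> ctr[0]=1
Ev 7: PC=0 idx=0 pred=N actual=N -> ctr[0]=0

Answer: N N N N N N N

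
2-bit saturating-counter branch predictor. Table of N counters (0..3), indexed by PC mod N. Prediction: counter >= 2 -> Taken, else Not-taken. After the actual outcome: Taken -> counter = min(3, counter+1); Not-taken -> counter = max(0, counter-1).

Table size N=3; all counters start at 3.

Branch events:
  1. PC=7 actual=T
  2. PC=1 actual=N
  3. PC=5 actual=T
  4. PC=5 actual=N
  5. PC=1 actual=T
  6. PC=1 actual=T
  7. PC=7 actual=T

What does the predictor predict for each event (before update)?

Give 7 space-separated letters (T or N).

Answer: T T T T T T T

Derivation:
Ev 1: PC=7 idx=1 pred=T actual=T -> ctr[1]=3
Ev 2: PC=1 idx=1 pred=T actual=N -> ctr[1]=2
Ev 3: PC=5 idx=2 pred=T actual=T -> ctr[2]=3
Ev 4: PC=5 idx=2 pred=T actual=N -> ctr[2]=2
Ev 5: PC=1 idx=1 pred=T actual=T -> ctr[1]=3
Ev 6: PC=1 idx=1 pred=T actual=T -> ctr[1]=3
Ev 7: PC=7 idx=1 pred=T actual=T -> ctr[1]=3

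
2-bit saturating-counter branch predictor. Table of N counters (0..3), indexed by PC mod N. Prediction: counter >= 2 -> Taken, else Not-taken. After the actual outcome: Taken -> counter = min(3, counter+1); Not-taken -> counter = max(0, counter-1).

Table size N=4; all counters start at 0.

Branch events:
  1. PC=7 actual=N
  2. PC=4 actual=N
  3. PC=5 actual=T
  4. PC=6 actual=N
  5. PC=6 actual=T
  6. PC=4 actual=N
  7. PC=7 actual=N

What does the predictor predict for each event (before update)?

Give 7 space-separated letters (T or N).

Answer: N N N N N N N

Derivation:
Ev 1: PC=7 idx=3 pred=N actual=N -> ctr[3]=0
Ev 2: PC=4 idx=0 pred=N actual=N -> ctr[0]=0
Ev 3: PC=5 idx=1 pred=N actual=T -> ctr[1]=1
Ev 4: PC=6 idx=2 pred=N actual=N -> ctr[2]=0
Ev 5: PC=6 idx=2 pred=N actual=T -> ctr[2]=1
Ev 6: PC=4 idx=0 pred=N actual=N -> ctr[0]=0
Ev 7: PC=7 idx=3 pred=N actual=N -> ctr[3]=0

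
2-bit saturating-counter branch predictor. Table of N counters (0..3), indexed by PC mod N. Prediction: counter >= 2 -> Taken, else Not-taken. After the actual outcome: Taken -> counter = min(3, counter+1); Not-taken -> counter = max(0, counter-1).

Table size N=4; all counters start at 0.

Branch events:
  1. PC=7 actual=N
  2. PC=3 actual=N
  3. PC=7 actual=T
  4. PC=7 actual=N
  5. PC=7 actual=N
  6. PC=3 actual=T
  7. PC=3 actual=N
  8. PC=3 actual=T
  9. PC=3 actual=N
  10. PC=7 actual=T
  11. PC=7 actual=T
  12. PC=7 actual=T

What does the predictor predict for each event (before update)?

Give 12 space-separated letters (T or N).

Ev 1: PC=7 idx=3 pred=N actual=N -> ctr[3]=0
Ev 2: PC=3 idx=3 pred=N actual=N -> ctr[3]=0
Ev 3: PC=7 idx=3 pred=N actual=T -> ctr[3]=1
Ev 4: PC=7 idx=3 pred=N actual=N -> ctr[3]=0
Ev 5: PC=7 idx=3 pred=N actual=N -> ctr[3]=0
Ev 6: PC=3 idx=3 pred=N actual=T -> ctr[3]=1
Ev 7: PC=3 idx=3 pred=N actual=N -> ctr[3]=0
Ev 8: PC=3 idx=3 pred=N actual=T -> ctr[3]=1
Ev 9: PC=3 idx=3 pred=N actual=N -> ctr[3]=0
Ev 10: PC=7 idx=3 pred=N actual=T -> ctr[3]=1
Ev 11: PC=7 idx=3 pred=N actual=T -> ctr[3]=2
Ev 12: PC=7 idx=3 pred=T actual=T -> ctr[3]=3

Answer: N N N N N N N N N N N T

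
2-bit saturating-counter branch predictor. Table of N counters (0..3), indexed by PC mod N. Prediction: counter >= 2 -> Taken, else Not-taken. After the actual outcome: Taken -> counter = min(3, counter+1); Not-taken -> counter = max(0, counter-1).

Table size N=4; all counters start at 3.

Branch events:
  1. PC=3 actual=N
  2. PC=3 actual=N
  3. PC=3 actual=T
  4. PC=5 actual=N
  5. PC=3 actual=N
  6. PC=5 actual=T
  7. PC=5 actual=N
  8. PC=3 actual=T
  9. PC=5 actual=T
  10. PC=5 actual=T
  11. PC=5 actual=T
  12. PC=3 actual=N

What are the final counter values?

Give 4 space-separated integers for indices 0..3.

Answer: 3 3 3 1

Derivation:
Ev 1: PC=3 idx=3 pred=T actual=N -> ctr[3]=2
Ev 2: PC=3 idx=3 pred=T actual=N -> ctr[3]=1
Ev 3: PC=3 idx=3 pred=N actual=T -> ctr[3]=2
Ev 4: PC=5 idx=1 pred=T actual=N -> ctr[1]=2
Ev 5: PC=3 idx=3 pred=T actual=N -> ctr[3]=1
Ev 6: PC=5 idx=1 pred=T actual=T -> ctr[1]=3
Ev 7: PC=5 idx=1 pred=T actual=N -> ctr[1]=2
Ev 8: PC=3 idx=3 pred=N actual=T -> ctr[3]=2
Ev 9: PC=5 idx=1 pred=T actual=T -> ctr[1]=3
Ev 10: PC=5 idx=1 pred=T actual=T -> ctr[1]=3
Ev 11: PC=5 idx=1 pred=T actual=T -> ctr[1]=3
Ev 12: PC=3 idx=3 pred=T actual=N -> ctr[3]=1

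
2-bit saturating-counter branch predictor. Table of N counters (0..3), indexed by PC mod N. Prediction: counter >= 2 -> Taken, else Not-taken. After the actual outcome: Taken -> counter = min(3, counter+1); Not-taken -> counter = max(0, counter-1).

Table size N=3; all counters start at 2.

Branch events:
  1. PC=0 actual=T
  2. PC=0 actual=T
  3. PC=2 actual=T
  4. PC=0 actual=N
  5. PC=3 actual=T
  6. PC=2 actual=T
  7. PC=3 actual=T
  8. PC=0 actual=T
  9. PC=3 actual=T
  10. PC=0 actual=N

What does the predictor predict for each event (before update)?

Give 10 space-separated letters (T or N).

Ev 1: PC=0 idx=0 pred=T actual=T -> ctr[0]=3
Ev 2: PC=0 idx=0 pred=T actual=T -> ctr[0]=3
Ev 3: PC=2 idx=2 pred=T actual=T -> ctr[2]=3
Ev 4: PC=0 idx=0 pred=T actual=N -> ctr[0]=2
Ev 5: PC=3 idx=0 pred=T actual=T -> ctr[0]=3
Ev 6: PC=2 idx=2 pred=T actual=T -> ctr[2]=3
Ev 7: PC=3 idx=0 pred=T actual=T -> ctr[0]=3
Ev 8: PC=0 idx=0 pred=T actual=T -> ctr[0]=3
Ev 9: PC=3 idx=0 pred=T actual=T -> ctr[0]=3
Ev 10: PC=0 idx=0 pred=T actual=N -> ctr[0]=2

Answer: T T T T T T T T T T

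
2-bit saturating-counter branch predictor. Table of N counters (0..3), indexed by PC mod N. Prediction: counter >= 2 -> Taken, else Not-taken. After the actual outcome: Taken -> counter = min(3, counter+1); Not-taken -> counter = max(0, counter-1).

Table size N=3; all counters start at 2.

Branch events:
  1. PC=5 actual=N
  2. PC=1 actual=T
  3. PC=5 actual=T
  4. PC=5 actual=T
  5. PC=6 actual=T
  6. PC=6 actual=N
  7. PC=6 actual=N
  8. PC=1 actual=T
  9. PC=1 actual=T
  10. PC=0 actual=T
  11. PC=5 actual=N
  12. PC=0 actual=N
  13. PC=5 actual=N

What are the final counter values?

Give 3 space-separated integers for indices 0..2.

Ev 1: PC=5 idx=2 pred=T actual=N -> ctr[2]=1
Ev 2: PC=1 idx=1 pred=T actual=T -> ctr[1]=3
Ev 3: PC=5 idx=2 pred=N actual=T -> ctr[2]=2
Ev 4: PC=5 idx=2 pred=T actual=T -> ctr[2]=3
Ev 5: PC=6 idx=0 pred=T actual=T -> ctr[0]=3
Ev 6: PC=6 idx=0 pred=T actual=N -> ctr[0]=2
Ev 7: PC=6 idx=0 pred=T actual=N -> ctr[0]=1
Ev 8: PC=1 idx=1 pred=T actual=T -> ctr[1]=3
Ev 9: PC=1 idx=1 pred=T actual=T -> ctr[1]=3
Ev 10: PC=0 idx=0 pred=N actual=T -> ctr[0]=2
Ev 11: PC=5 idx=2 pred=T actual=N -> ctr[2]=2
Ev 12: PC=0 idx=0 pred=T actual=N -> ctr[0]=1
Ev 13: PC=5 idx=2 pred=T actual=N -> ctr[2]=1

Answer: 1 3 1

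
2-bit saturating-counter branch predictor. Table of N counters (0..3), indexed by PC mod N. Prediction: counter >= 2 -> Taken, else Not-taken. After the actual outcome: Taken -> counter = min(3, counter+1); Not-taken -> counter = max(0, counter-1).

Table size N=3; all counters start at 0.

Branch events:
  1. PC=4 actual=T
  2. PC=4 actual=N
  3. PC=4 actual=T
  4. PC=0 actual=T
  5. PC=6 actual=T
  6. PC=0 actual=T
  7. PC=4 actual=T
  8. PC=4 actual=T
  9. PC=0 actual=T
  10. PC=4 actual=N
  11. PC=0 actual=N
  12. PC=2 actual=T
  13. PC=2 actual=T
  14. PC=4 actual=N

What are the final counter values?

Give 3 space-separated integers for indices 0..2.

Ev 1: PC=4 idx=1 pred=N actual=T -> ctr[1]=1
Ev 2: PC=4 idx=1 pred=N actual=N -> ctr[1]=0
Ev 3: PC=4 idx=1 pred=N actual=T -> ctr[1]=1
Ev 4: PC=0 idx=0 pred=N actual=T -> ctr[0]=1
Ev 5: PC=6 idx=0 pred=N actual=T -> ctr[0]=2
Ev 6: PC=0 idx=0 pred=T actual=T -> ctr[0]=3
Ev 7: PC=4 idx=1 pred=N actual=T -> ctr[1]=2
Ev 8: PC=4 idx=1 pred=T actual=T -> ctr[1]=3
Ev 9: PC=0 idx=0 pred=T actual=T -> ctr[0]=3
Ev 10: PC=4 idx=1 pred=T actual=N -> ctr[1]=2
Ev 11: PC=0 idx=0 pred=T actual=N -> ctr[0]=2
Ev 12: PC=2 idx=2 pred=N actual=T -> ctr[2]=1
Ev 13: PC=2 idx=2 pred=N actual=T -> ctr[2]=2
Ev 14: PC=4 idx=1 pred=T actual=N -> ctr[1]=1

Answer: 2 1 2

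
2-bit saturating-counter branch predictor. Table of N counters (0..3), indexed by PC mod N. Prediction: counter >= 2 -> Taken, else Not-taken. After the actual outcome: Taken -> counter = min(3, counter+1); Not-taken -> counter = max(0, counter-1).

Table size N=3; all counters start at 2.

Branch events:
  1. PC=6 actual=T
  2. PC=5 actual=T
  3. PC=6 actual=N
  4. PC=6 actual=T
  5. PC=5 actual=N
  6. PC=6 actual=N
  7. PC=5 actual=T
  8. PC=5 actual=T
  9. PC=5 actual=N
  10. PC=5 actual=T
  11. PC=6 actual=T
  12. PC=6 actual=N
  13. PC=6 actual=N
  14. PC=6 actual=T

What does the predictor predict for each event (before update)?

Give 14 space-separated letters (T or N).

Ev 1: PC=6 idx=0 pred=T actual=T -> ctr[0]=3
Ev 2: PC=5 idx=2 pred=T actual=T -> ctr[2]=3
Ev 3: PC=6 idx=0 pred=T actual=N -> ctr[0]=2
Ev 4: PC=6 idx=0 pred=T actual=T -> ctr[0]=3
Ev 5: PC=5 idx=2 pred=T actual=N -> ctr[2]=2
Ev 6: PC=6 idx=0 pred=T actual=N -> ctr[0]=2
Ev 7: PC=5 idx=2 pred=T actual=T -> ctr[2]=3
Ev 8: PC=5 idx=2 pred=T actual=T -> ctr[2]=3
Ev 9: PC=5 idx=2 pred=T actual=N -> ctr[2]=2
Ev 10: PC=5 idx=2 pred=T actual=T -> ctr[2]=3
Ev 11: PC=6 idx=0 pred=T actual=T -> ctr[0]=3
Ev 12: PC=6 idx=0 pred=T actual=N -> ctr[0]=2
Ev 13: PC=6 idx=0 pred=T actual=N -> ctr[0]=1
Ev 14: PC=6 idx=0 pred=N actual=T -> ctr[0]=2

Answer: T T T T T T T T T T T T T N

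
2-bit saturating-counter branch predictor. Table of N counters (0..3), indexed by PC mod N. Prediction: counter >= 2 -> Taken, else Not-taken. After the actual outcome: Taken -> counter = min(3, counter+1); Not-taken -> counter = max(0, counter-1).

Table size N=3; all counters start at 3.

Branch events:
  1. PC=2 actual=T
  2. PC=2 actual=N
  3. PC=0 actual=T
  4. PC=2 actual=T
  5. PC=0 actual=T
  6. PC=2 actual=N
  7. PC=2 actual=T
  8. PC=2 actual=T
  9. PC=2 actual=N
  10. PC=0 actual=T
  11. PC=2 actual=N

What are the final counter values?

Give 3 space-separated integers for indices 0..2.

Ev 1: PC=2 idx=2 pred=T actual=T -> ctr[2]=3
Ev 2: PC=2 idx=2 pred=T actual=N -> ctr[2]=2
Ev 3: PC=0 idx=0 pred=T actual=T -> ctr[0]=3
Ev 4: PC=2 idx=2 pred=T actual=T -> ctr[2]=3
Ev 5: PC=0 idx=0 pred=T actual=T -> ctr[0]=3
Ev 6: PC=2 idx=2 pred=T actual=N -> ctr[2]=2
Ev 7: PC=2 idx=2 pred=T actual=T -> ctr[2]=3
Ev 8: PC=2 idx=2 pred=T actual=T -> ctr[2]=3
Ev 9: PC=2 idx=2 pred=T actual=N -> ctr[2]=2
Ev 10: PC=0 idx=0 pred=T actual=T -> ctr[0]=3
Ev 11: PC=2 idx=2 pred=T actual=N -> ctr[2]=1

Answer: 3 3 1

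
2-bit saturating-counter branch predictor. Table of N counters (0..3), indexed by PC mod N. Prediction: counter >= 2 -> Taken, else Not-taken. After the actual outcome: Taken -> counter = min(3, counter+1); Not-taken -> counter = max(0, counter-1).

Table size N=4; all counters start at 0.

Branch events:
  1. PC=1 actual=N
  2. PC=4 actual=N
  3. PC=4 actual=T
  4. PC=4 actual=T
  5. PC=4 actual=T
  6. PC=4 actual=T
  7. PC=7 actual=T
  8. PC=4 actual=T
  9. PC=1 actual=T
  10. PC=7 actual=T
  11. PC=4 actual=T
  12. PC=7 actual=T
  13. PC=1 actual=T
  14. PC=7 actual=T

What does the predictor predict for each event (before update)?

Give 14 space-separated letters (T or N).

Ev 1: PC=1 idx=1 pred=N actual=N -> ctr[1]=0
Ev 2: PC=4 idx=0 pred=N actual=N -> ctr[0]=0
Ev 3: PC=4 idx=0 pred=N actual=T -> ctr[0]=1
Ev 4: PC=4 idx=0 pred=N actual=T -> ctr[0]=2
Ev 5: PC=4 idx=0 pred=T actual=T -> ctr[0]=3
Ev 6: PC=4 idx=0 pred=T actual=T -> ctr[0]=3
Ev 7: PC=7 idx=3 pred=N actual=T -> ctr[3]=1
Ev 8: PC=4 idx=0 pred=T actual=T -> ctr[0]=3
Ev 9: PC=1 idx=1 pred=N actual=T -> ctr[1]=1
Ev 10: PC=7 idx=3 pred=N actual=T -> ctr[3]=2
Ev 11: PC=4 idx=0 pred=T actual=T -> ctr[0]=3
Ev 12: PC=7 idx=3 pred=T actual=T -> ctr[3]=3
Ev 13: PC=1 idx=1 pred=N actual=T -> ctr[1]=2
Ev 14: PC=7 idx=3 pred=T actual=T -> ctr[3]=3

Answer: N N N N T T N T N N T T N T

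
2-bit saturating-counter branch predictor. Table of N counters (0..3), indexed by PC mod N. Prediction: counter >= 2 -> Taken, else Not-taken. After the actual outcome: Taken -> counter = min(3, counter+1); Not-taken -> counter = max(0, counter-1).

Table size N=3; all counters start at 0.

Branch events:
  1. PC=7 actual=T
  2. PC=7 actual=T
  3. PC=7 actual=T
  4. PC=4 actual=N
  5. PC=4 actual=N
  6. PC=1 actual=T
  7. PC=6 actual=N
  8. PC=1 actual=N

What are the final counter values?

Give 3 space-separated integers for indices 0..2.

Ev 1: PC=7 idx=1 pred=N actual=T -> ctr[1]=1
Ev 2: PC=7 idx=1 pred=N actual=T -> ctr[1]=2
Ev 3: PC=7 idx=1 pred=T actual=T -> ctr[1]=3
Ev 4: PC=4 idx=1 pred=T actual=N -> ctr[1]=2
Ev 5: PC=4 idx=1 pred=T actual=N -> ctr[1]=1
Ev 6: PC=1 idx=1 pred=N actual=T -> ctr[1]=2
Ev 7: PC=6 idx=0 pred=N actual=N -> ctr[0]=0
Ev 8: PC=1 idx=1 pred=T actual=N -> ctr[1]=1

Answer: 0 1 0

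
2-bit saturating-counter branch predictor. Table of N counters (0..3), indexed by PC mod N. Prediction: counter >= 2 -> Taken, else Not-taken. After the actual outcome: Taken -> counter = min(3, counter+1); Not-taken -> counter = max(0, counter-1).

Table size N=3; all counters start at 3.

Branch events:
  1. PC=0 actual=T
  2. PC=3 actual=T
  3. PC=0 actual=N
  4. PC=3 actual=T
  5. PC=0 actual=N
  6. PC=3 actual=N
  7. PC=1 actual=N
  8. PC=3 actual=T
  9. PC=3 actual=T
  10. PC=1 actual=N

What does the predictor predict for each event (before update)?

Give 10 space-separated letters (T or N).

Answer: T T T T T T T N T T

Derivation:
Ev 1: PC=0 idx=0 pred=T actual=T -> ctr[0]=3
Ev 2: PC=3 idx=0 pred=T actual=T -> ctr[0]=3
Ev 3: PC=0 idx=0 pred=T actual=N -> ctr[0]=2
Ev 4: PC=3 idx=0 pred=T actual=T -> ctr[0]=3
Ev 5: PC=0 idx=0 pred=T actual=N -> ctr[0]=2
Ev 6: PC=3 idx=0 pred=T actual=N -> ctr[0]=1
Ev 7: PC=1 idx=1 pred=T actual=N -> ctr[1]=2
Ev 8: PC=3 idx=0 pred=N actual=T -> ctr[0]=2
Ev 9: PC=3 idx=0 pred=T actual=T -> ctr[0]=3
Ev 10: PC=1 idx=1 pred=T actual=N -> ctr[1]=1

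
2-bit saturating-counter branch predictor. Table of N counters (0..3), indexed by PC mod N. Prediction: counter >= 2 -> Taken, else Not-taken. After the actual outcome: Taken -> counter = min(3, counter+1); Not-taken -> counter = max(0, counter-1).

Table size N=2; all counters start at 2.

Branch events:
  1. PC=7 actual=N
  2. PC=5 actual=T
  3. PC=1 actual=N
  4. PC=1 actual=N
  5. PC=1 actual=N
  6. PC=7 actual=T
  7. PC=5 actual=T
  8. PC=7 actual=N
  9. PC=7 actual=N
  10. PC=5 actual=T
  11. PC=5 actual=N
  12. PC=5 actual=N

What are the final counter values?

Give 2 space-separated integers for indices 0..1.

Ev 1: PC=7 idx=1 pred=T actual=N -> ctr[1]=1
Ev 2: PC=5 idx=1 pred=N actual=T -> ctr[1]=2
Ev 3: PC=1 idx=1 pred=T actual=N -> ctr[1]=1
Ev 4: PC=1 idx=1 pred=N actual=N -> ctr[1]=0
Ev 5: PC=1 idx=1 pred=N actual=N -> ctr[1]=0
Ev 6: PC=7 idx=1 pred=N actual=T -> ctr[1]=1
Ev 7: PC=5 idx=1 pred=N actual=T -> ctr[1]=2
Ev 8: PC=7 idx=1 pred=T actual=N -> ctr[1]=1
Ev 9: PC=7 idx=1 pred=N actual=N -> ctr[1]=0
Ev 10: PC=5 idx=1 pred=N actual=T -> ctr[1]=1
Ev 11: PC=5 idx=1 pred=N actual=N -> ctr[1]=0
Ev 12: PC=5 idx=1 pred=N actual=N -> ctr[1]=0

Answer: 2 0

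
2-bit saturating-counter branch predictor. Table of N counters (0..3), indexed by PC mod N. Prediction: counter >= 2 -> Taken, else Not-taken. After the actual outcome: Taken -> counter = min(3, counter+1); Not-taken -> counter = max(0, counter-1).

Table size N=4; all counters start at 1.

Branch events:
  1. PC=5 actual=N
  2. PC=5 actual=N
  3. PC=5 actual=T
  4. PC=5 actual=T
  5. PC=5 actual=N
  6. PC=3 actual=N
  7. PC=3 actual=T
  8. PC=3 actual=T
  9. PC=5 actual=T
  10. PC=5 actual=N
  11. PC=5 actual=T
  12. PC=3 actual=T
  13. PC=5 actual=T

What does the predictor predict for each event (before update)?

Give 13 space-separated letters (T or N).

Ev 1: PC=5 idx=1 pred=N actual=N -> ctr[1]=0
Ev 2: PC=5 idx=1 pred=N actual=N -> ctr[1]=0
Ev 3: PC=5 idx=1 pred=N actual=T -> ctr[1]=1
Ev 4: PC=5 idx=1 pred=N actual=T -> ctr[1]=2
Ev 5: PC=5 idx=1 pred=T actual=N -> ctr[1]=1
Ev 6: PC=3 idx=3 pred=N actual=N -> ctr[3]=0
Ev 7: PC=3 idx=3 pred=N actual=T -> ctr[3]=1
Ev 8: PC=3 idx=3 pred=N actual=T -> ctr[3]=2
Ev 9: PC=5 idx=1 pred=N actual=T -> ctr[1]=2
Ev 10: PC=5 idx=1 pred=T actual=N -> ctr[1]=1
Ev 11: PC=5 idx=1 pred=N actual=T -> ctr[1]=2
Ev 12: PC=3 idx=3 pred=T actual=T -> ctr[3]=3
Ev 13: PC=5 idx=1 pred=T actual=T -> ctr[1]=3

Answer: N N N N T N N N N T N T T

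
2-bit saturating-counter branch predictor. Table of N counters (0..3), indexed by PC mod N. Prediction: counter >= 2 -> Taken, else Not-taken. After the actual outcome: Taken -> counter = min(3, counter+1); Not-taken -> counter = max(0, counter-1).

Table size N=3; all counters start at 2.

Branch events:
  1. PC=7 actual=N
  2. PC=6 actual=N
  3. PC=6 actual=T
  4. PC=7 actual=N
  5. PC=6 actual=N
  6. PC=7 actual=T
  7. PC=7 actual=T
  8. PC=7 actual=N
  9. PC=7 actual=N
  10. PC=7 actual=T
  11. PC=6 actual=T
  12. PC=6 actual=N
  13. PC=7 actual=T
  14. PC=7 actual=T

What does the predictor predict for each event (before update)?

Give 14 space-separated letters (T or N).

Ev 1: PC=7 idx=1 pred=T actual=N -> ctr[1]=1
Ev 2: PC=6 idx=0 pred=T actual=N -> ctr[0]=1
Ev 3: PC=6 idx=0 pred=N actual=T -> ctr[0]=2
Ev 4: PC=7 idx=1 pred=N actual=N -> ctr[1]=0
Ev 5: PC=6 idx=0 pred=T actual=N -> ctr[0]=1
Ev 6: PC=7 idx=1 pred=N actual=T -> ctr[1]=1
Ev 7: PC=7 idx=1 pred=N actual=T -> ctr[1]=2
Ev 8: PC=7 idx=1 pred=T actual=N -> ctr[1]=1
Ev 9: PC=7 idx=1 pred=N actual=N -> ctr[1]=0
Ev 10: PC=7 idx=1 pred=N actual=T -> ctr[1]=1
Ev 11: PC=6 idx=0 pred=N actual=T -> ctr[0]=2
Ev 12: PC=6 idx=0 pred=T actual=N -> ctr[0]=1
Ev 13: PC=7 idx=1 pred=N actual=T -> ctr[1]=2
Ev 14: PC=7 idx=1 pred=T actual=T -> ctr[1]=3

Answer: T T N N T N N T N N N T N T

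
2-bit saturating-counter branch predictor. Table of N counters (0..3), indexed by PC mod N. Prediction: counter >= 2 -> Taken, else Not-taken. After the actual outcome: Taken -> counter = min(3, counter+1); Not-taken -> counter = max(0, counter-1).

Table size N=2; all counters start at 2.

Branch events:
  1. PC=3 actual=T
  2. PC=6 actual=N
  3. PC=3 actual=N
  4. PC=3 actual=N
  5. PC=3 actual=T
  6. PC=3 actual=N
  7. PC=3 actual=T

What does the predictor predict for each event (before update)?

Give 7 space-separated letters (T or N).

Answer: T T T T N T N

Derivation:
Ev 1: PC=3 idx=1 pred=T actual=T -> ctr[1]=3
Ev 2: PC=6 idx=0 pred=T actual=N -> ctr[0]=1
Ev 3: PC=3 idx=1 pred=T actual=N -> ctr[1]=2
Ev 4: PC=3 idx=1 pred=T actual=N -> ctr[1]=1
Ev 5: PC=3 idx=1 pred=N actual=T -> ctr[1]=2
Ev 6: PC=3 idx=1 pred=T actual=N -> ctr[1]=1
Ev 7: PC=3 idx=1 pred=N actual=T -> ctr[1]=2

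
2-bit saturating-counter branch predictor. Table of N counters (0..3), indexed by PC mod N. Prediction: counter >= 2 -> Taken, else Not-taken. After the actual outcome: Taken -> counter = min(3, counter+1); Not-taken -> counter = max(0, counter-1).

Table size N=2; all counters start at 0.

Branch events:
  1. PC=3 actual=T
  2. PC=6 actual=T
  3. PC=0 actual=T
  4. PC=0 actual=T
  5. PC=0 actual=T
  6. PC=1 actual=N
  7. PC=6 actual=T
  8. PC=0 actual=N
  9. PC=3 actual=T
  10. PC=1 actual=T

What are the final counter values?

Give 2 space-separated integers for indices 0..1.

Answer: 2 2

Derivation:
Ev 1: PC=3 idx=1 pred=N actual=T -> ctr[1]=1
Ev 2: PC=6 idx=0 pred=N actual=T -> ctr[0]=1
Ev 3: PC=0 idx=0 pred=N actual=T -> ctr[0]=2
Ev 4: PC=0 idx=0 pred=T actual=T -> ctr[0]=3
Ev 5: PC=0 idx=0 pred=T actual=T -> ctr[0]=3
Ev 6: PC=1 idx=1 pred=N actual=N -> ctr[1]=0
Ev 7: PC=6 idx=0 pred=T actual=T -> ctr[0]=3
Ev 8: PC=0 idx=0 pred=T actual=N -> ctr[0]=2
Ev 9: PC=3 idx=1 pred=N actual=T -> ctr[1]=1
Ev 10: PC=1 idx=1 pred=N actual=T -> ctr[1]=2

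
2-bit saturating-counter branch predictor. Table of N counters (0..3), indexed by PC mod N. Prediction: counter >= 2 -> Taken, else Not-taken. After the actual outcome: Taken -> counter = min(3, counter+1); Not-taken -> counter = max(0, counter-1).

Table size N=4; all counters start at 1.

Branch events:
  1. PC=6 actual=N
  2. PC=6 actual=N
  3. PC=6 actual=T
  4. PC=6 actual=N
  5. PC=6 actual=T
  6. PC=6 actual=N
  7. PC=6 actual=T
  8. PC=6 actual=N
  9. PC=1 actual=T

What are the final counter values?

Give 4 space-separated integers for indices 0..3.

Ev 1: PC=6 idx=2 pred=N actual=N -> ctr[2]=0
Ev 2: PC=6 idx=2 pred=N actual=N -> ctr[2]=0
Ev 3: PC=6 idx=2 pred=N actual=T -> ctr[2]=1
Ev 4: PC=6 idx=2 pred=N actual=N -> ctr[2]=0
Ev 5: PC=6 idx=2 pred=N actual=T -> ctr[2]=1
Ev 6: PC=6 idx=2 pred=N actual=N -> ctr[2]=0
Ev 7: PC=6 idx=2 pred=N actual=T -> ctr[2]=1
Ev 8: PC=6 idx=2 pred=N actual=N -> ctr[2]=0
Ev 9: PC=1 idx=1 pred=N actual=T -> ctr[1]=2

Answer: 1 2 0 1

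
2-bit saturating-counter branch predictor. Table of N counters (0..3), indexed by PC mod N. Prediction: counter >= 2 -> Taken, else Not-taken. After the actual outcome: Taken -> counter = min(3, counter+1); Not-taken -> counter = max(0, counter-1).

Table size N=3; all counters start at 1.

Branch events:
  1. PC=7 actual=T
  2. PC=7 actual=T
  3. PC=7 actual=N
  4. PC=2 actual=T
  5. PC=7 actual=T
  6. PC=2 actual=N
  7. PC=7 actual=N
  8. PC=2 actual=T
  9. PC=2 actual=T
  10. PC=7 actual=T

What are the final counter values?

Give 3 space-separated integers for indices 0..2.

Ev 1: PC=7 idx=1 pred=N actual=T -> ctr[1]=2
Ev 2: PC=7 idx=1 pred=T actual=T -> ctr[1]=3
Ev 3: PC=7 idx=1 pred=T actual=N -> ctr[1]=2
Ev 4: PC=2 idx=2 pred=N actual=T -> ctr[2]=2
Ev 5: PC=7 idx=1 pred=T actual=T -> ctr[1]=3
Ev 6: PC=2 idx=2 pred=T actual=N -> ctr[2]=1
Ev 7: PC=7 idx=1 pred=T actual=N -> ctr[1]=2
Ev 8: PC=2 idx=2 pred=N actual=T -> ctr[2]=2
Ev 9: PC=2 idx=2 pred=T actual=T -> ctr[2]=3
Ev 10: PC=7 idx=1 pred=T actual=T -> ctr[1]=3

Answer: 1 3 3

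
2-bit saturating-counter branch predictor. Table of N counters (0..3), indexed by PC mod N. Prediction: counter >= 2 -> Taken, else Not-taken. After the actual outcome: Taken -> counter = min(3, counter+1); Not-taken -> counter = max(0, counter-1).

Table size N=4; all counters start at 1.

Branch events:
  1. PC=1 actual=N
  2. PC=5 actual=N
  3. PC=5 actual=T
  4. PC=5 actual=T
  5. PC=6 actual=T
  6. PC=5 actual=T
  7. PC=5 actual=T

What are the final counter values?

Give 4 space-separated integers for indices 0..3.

Ev 1: PC=1 idx=1 pred=N actual=N -> ctr[1]=0
Ev 2: PC=5 idx=1 pred=N actual=N -> ctr[1]=0
Ev 3: PC=5 idx=1 pred=N actual=T -> ctr[1]=1
Ev 4: PC=5 idx=1 pred=N actual=T -> ctr[1]=2
Ev 5: PC=6 idx=2 pred=N actual=T -> ctr[2]=2
Ev 6: PC=5 idx=1 pred=T actual=T -> ctr[1]=3
Ev 7: PC=5 idx=1 pred=T actual=T -> ctr[1]=3

Answer: 1 3 2 1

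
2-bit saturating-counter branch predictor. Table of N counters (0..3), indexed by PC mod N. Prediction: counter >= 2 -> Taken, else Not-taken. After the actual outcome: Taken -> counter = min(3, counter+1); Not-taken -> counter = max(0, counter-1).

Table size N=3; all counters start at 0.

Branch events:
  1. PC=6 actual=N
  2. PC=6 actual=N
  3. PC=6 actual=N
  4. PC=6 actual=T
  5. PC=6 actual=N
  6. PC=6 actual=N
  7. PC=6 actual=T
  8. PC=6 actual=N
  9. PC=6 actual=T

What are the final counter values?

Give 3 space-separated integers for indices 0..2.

Answer: 1 0 0

Derivation:
Ev 1: PC=6 idx=0 pred=N actual=N -> ctr[0]=0
Ev 2: PC=6 idx=0 pred=N actual=N -> ctr[0]=0
Ev 3: PC=6 idx=0 pred=N actual=N -> ctr[0]=0
Ev 4: PC=6 idx=0 pred=N actual=T -> ctr[0]=1
Ev 5: PC=6 idx=0 pred=N actual=N -> ctr[0]=0
Ev 6: PC=6 idx=0 pred=N actual=N -> ctr[0]=0
Ev 7: PC=6 idx=0 pred=N actual=T -> ctr[0]=1
Ev 8: PC=6 idx=0 pred=N actual=N -> ctr[0]=0
Ev 9: PC=6 idx=0 pred=N actual=T -> ctr[0]=1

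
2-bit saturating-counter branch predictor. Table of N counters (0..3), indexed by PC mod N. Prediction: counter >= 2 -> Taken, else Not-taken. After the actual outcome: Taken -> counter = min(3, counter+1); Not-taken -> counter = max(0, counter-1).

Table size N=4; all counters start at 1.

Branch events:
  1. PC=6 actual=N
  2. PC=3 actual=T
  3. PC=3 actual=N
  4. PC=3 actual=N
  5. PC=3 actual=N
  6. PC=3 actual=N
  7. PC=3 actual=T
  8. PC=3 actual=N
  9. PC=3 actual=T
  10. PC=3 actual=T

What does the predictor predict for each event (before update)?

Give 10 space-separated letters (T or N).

Ev 1: PC=6 idx=2 pred=N actual=N -> ctr[2]=0
Ev 2: PC=3 idx=3 pred=N actual=T -> ctr[3]=2
Ev 3: PC=3 idx=3 pred=T actual=N -> ctr[3]=1
Ev 4: PC=3 idx=3 pred=N actual=N -> ctr[3]=0
Ev 5: PC=3 idx=3 pred=N actual=N -> ctr[3]=0
Ev 6: PC=3 idx=3 pred=N actual=N -> ctr[3]=0
Ev 7: PC=3 idx=3 pred=N actual=T -> ctr[3]=1
Ev 8: PC=3 idx=3 pred=N actual=N -> ctr[3]=0
Ev 9: PC=3 idx=3 pred=N actual=T -> ctr[3]=1
Ev 10: PC=3 idx=3 pred=N actual=T -> ctr[3]=2

Answer: N N T N N N N N N N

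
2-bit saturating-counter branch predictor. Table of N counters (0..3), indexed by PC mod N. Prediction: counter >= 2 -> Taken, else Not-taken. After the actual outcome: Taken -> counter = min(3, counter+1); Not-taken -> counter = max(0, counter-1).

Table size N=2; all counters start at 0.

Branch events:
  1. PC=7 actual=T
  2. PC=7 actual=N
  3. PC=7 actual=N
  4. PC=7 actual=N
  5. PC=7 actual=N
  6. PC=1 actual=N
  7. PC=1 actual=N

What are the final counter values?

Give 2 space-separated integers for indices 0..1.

Ev 1: PC=7 idx=1 pred=N actual=T -> ctr[1]=1
Ev 2: PC=7 idx=1 pred=N actual=N -> ctr[1]=0
Ev 3: PC=7 idx=1 pred=N actual=N -> ctr[1]=0
Ev 4: PC=7 idx=1 pred=N actual=N -> ctr[1]=0
Ev 5: PC=7 idx=1 pred=N actual=N -> ctr[1]=0
Ev 6: PC=1 idx=1 pred=N actual=N -> ctr[1]=0
Ev 7: PC=1 idx=1 pred=N actual=N -> ctr[1]=0

Answer: 0 0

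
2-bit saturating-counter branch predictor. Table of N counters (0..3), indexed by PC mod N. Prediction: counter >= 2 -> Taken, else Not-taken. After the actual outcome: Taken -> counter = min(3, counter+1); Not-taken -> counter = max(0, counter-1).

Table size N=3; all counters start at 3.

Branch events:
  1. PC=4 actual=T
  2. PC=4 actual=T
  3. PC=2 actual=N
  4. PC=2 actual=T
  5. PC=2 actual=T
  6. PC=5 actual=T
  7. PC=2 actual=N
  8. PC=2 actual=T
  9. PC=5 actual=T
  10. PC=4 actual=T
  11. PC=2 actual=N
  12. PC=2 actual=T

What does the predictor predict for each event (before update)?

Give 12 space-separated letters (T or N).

Ev 1: PC=4 idx=1 pred=T actual=T -> ctr[1]=3
Ev 2: PC=4 idx=1 pred=T actual=T -> ctr[1]=3
Ev 3: PC=2 idx=2 pred=T actual=N -> ctr[2]=2
Ev 4: PC=2 idx=2 pred=T actual=T -> ctr[2]=3
Ev 5: PC=2 idx=2 pred=T actual=T -> ctr[2]=3
Ev 6: PC=5 idx=2 pred=T actual=T -> ctr[2]=3
Ev 7: PC=2 idx=2 pred=T actual=N -> ctr[2]=2
Ev 8: PC=2 idx=2 pred=T actual=T -> ctr[2]=3
Ev 9: PC=5 idx=2 pred=T actual=T -> ctr[2]=3
Ev 10: PC=4 idx=1 pred=T actual=T -> ctr[1]=3
Ev 11: PC=2 idx=2 pred=T actual=N -> ctr[2]=2
Ev 12: PC=2 idx=2 pred=T actual=T -> ctr[2]=3

Answer: T T T T T T T T T T T T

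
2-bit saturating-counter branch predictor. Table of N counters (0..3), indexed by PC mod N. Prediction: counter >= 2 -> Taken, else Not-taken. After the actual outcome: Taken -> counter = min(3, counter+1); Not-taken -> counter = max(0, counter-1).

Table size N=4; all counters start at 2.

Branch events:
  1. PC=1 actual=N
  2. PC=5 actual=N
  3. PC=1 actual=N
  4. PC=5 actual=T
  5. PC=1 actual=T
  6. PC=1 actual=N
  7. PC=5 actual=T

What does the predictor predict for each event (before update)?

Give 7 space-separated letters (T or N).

Answer: T N N N N T N

Derivation:
Ev 1: PC=1 idx=1 pred=T actual=N -> ctr[1]=1
Ev 2: PC=5 idx=1 pred=N actual=N -> ctr[1]=0
Ev 3: PC=1 idx=1 pred=N actual=N -> ctr[1]=0
Ev 4: PC=5 idx=1 pred=N actual=T -> ctr[1]=1
Ev 5: PC=1 idx=1 pred=N actual=T -> ctr[1]=2
Ev 6: PC=1 idx=1 pred=T actual=N -> ctr[1]=1
Ev 7: PC=5 idx=1 pred=N actual=T -> ctr[1]=2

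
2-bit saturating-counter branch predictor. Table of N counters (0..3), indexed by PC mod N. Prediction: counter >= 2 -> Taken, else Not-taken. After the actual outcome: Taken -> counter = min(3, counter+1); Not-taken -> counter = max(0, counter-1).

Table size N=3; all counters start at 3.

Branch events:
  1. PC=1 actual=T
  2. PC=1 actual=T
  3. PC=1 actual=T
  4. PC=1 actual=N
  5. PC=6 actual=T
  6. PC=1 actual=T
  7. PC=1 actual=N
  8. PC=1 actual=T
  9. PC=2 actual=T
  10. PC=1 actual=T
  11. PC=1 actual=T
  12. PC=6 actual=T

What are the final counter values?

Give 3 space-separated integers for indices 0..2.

Ev 1: PC=1 idx=1 pred=T actual=T -> ctr[1]=3
Ev 2: PC=1 idx=1 pred=T actual=T -> ctr[1]=3
Ev 3: PC=1 idx=1 pred=T actual=T -> ctr[1]=3
Ev 4: PC=1 idx=1 pred=T actual=N -> ctr[1]=2
Ev 5: PC=6 idx=0 pred=T actual=T -> ctr[0]=3
Ev 6: PC=1 idx=1 pred=T actual=T -> ctr[1]=3
Ev 7: PC=1 idx=1 pred=T actual=N -> ctr[1]=2
Ev 8: PC=1 idx=1 pred=T actual=T -> ctr[1]=3
Ev 9: PC=2 idx=2 pred=T actual=T -> ctr[2]=3
Ev 10: PC=1 idx=1 pred=T actual=T -> ctr[1]=3
Ev 11: PC=1 idx=1 pred=T actual=T -> ctr[1]=3
Ev 12: PC=6 idx=0 pred=T actual=T -> ctr[0]=3

Answer: 3 3 3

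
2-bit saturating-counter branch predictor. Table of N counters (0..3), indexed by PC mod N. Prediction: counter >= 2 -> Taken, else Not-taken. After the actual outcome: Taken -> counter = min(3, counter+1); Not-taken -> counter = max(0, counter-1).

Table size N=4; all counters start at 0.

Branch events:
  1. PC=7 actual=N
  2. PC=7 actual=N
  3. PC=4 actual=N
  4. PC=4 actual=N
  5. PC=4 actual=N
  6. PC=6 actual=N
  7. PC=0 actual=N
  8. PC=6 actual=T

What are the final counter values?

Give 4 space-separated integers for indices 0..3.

Ev 1: PC=7 idx=3 pred=N actual=N -> ctr[3]=0
Ev 2: PC=7 idx=3 pred=N actual=N -> ctr[3]=0
Ev 3: PC=4 idx=0 pred=N actual=N -> ctr[0]=0
Ev 4: PC=4 idx=0 pred=N actual=N -> ctr[0]=0
Ev 5: PC=4 idx=0 pred=N actual=N -> ctr[0]=0
Ev 6: PC=6 idx=2 pred=N actual=N -> ctr[2]=0
Ev 7: PC=0 idx=0 pred=N actual=N -> ctr[0]=0
Ev 8: PC=6 idx=2 pred=N actual=T -> ctr[2]=1

Answer: 0 0 1 0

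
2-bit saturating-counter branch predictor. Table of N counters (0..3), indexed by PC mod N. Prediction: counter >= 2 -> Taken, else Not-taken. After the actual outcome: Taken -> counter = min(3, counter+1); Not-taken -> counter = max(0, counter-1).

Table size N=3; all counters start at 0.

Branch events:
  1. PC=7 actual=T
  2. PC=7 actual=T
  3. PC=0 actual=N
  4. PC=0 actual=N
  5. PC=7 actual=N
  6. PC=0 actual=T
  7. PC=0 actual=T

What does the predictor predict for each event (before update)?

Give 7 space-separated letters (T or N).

Answer: N N N N T N N

Derivation:
Ev 1: PC=7 idx=1 pred=N actual=T -> ctr[1]=1
Ev 2: PC=7 idx=1 pred=N actual=T -> ctr[1]=2
Ev 3: PC=0 idx=0 pred=N actual=N -> ctr[0]=0
Ev 4: PC=0 idx=0 pred=N actual=N -> ctr[0]=0
Ev 5: PC=7 idx=1 pred=T actual=N -> ctr[1]=1
Ev 6: PC=0 idx=0 pred=N actual=T -> ctr[0]=1
Ev 7: PC=0 idx=0 pred=N actual=T -> ctr[0]=2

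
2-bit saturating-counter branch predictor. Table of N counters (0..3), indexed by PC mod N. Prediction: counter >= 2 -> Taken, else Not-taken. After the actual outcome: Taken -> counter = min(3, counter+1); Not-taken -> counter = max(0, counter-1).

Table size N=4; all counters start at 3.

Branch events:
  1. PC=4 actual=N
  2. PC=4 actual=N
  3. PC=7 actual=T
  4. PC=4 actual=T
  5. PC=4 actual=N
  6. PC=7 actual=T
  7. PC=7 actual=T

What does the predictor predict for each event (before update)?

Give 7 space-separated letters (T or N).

Answer: T T T N T T T

Derivation:
Ev 1: PC=4 idx=0 pred=T actual=N -> ctr[0]=2
Ev 2: PC=4 idx=0 pred=T actual=N -> ctr[0]=1
Ev 3: PC=7 idx=3 pred=T actual=T -> ctr[3]=3
Ev 4: PC=4 idx=0 pred=N actual=T -> ctr[0]=2
Ev 5: PC=4 idx=0 pred=T actual=N -> ctr[0]=1
Ev 6: PC=7 idx=3 pred=T actual=T -> ctr[3]=3
Ev 7: PC=7 idx=3 pred=T actual=T -> ctr[3]=3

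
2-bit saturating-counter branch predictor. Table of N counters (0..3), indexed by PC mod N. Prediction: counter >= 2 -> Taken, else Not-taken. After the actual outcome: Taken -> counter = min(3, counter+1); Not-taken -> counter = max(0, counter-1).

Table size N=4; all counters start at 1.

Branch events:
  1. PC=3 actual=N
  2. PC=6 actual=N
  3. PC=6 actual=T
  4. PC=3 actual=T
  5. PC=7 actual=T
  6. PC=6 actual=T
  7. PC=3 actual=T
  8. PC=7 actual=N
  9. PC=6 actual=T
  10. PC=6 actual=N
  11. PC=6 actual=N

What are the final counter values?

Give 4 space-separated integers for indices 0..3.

Ev 1: PC=3 idx=3 pred=N actual=N -> ctr[3]=0
Ev 2: PC=6 idx=2 pred=N actual=N -> ctr[2]=0
Ev 3: PC=6 idx=2 pred=N actual=T -> ctr[2]=1
Ev 4: PC=3 idx=3 pred=N actual=T -> ctr[3]=1
Ev 5: PC=7 idx=3 pred=N actual=T -> ctr[3]=2
Ev 6: PC=6 idx=2 pred=N actual=T -> ctr[2]=2
Ev 7: PC=3 idx=3 pred=T actual=T -> ctr[3]=3
Ev 8: PC=7 idx=3 pred=T actual=N -> ctr[3]=2
Ev 9: PC=6 idx=2 pred=T actual=T -> ctr[2]=3
Ev 10: PC=6 idx=2 pred=T actual=N -> ctr[2]=2
Ev 11: PC=6 idx=2 pred=T actual=N -> ctr[2]=1

Answer: 1 1 1 2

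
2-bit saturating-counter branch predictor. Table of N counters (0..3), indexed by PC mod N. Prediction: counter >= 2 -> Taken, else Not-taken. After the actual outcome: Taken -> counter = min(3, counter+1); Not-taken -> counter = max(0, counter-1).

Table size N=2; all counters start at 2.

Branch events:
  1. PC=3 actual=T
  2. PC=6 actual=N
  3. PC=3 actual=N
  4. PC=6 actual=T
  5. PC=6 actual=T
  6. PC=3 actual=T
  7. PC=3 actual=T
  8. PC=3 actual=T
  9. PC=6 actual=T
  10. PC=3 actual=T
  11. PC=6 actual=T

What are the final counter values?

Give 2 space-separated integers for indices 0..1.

Answer: 3 3

Derivation:
Ev 1: PC=3 idx=1 pred=T actual=T -> ctr[1]=3
Ev 2: PC=6 idx=0 pred=T actual=N -> ctr[0]=1
Ev 3: PC=3 idx=1 pred=T actual=N -> ctr[1]=2
Ev 4: PC=6 idx=0 pred=N actual=T -> ctr[0]=2
Ev 5: PC=6 idx=0 pred=T actual=T -> ctr[0]=3
Ev 6: PC=3 idx=1 pred=T actual=T -> ctr[1]=3
Ev 7: PC=3 idx=1 pred=T actual=T -> ctr[1]=3
Ev 8: PC=3 idx=1 pred=T actual=T -> ctr[1]=3
Ev 9: PC=6 idx=0 pred=T actual=T -> ctr[0]=3
Ev 10: PC=3 idx=1 pred=T actual=T -> ctr[1]=3
Ev 11: PC=6 idx=0 pred=T actual=T -> ctr[0]=3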